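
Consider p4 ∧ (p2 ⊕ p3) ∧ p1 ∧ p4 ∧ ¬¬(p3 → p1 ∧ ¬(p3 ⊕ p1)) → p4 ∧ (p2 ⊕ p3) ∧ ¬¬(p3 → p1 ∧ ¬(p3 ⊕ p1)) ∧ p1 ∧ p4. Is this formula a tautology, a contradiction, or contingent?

tautology

p1  p2  p3  p4  |  (p2 ⊕ p3)  (p1 ∧ p4)  (p3 ⊕ p1)  ¬(p3 ⊕ p1)  (p1 ∧ ¬(p3 ⊕ p1))  (p3 → (p1 ∧ ¬(p3 ⊕ p1)))  ¬(p3 → (p1 ∧ ¬(p3 ⊕ p1)))  ¬¬(p3 → (p1 ∧ ¬(p3 ⊕ p1)))  φ
F   F   F   F   |      F          F          F          T               F                     T                          F                          T               T
F   F   F   T   |      F          F          F          T               F                     T                          F                          T               T
F   F   T   F   |      T          F          T          F               F                     F                          T                          F               T
F   F   T   T   |      T          F          T          F               F                     F                          T                          F               T
F   T   F   F   |      T          F          F          T               F                     T                          F                          T               T
F   T   F   T   |      T          F          F          T               F                     T                          F                          T               T
F   T   T   F   |      F          F          T          F               F                     F                          T                          F               T
F   T   T   T   |      F          F          T          F               F                     F                          T                          F               T
T   F   F   F   |      F          F          T          F               F                     T                          F                          T               T
T   F   F   T   |      F          T          T          F               F                     T                          F                          T               T
T   F   T   F   |      T          F          F          T               T                     T                          F                          T               T
T   F   T   T   |      T          T          F          T               T                     T                          F                          T               T
T   T   F   F   |      T          F          T          F               F                     T                          F                          T               T
T   T   F   T   |      T          T          T          F               F                     T                          F                          T               T
T   T   T   F   |      F          F          F          T               T                     T                          F                          T               T
T   T   T   T   |      F          T          F          T               T                     T                          F                          T               T
Every row is T, so the formula is a tautology.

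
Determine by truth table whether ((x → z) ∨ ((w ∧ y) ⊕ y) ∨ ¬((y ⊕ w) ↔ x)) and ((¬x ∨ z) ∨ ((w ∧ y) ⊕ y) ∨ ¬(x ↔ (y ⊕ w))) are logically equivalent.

equivalent

  x   |   y   |   z   |   w   ||   φ   |   ψ  
False | False | False | False ||  True |  True
False | False | False |  True ||  True |  True
False | False |  True | False ||  True |  True
False | False |  True |  True ||  True |  True
False |  True | False | False ||  True |  True
False |  True | False |  True ||  True |  True
False |  True |  True | False ||  True |  True
False |  True |  True |  True ||  True |  True
 True | False | False | False ||  True |  True
 True | False | False |  True || False | False
 True | False |  True | False ||  True |  True
 True | False |  True |  True ||  True |  True
 True |  True | False | False ||  True |  True
 True |  True | False |  True ||  True |  True
 True |  True |  True | False ||  True |  True
 True |  True |  True |  True ||  True |  True
The columns for φ and ψ agree on every row, so they are logically equivalent.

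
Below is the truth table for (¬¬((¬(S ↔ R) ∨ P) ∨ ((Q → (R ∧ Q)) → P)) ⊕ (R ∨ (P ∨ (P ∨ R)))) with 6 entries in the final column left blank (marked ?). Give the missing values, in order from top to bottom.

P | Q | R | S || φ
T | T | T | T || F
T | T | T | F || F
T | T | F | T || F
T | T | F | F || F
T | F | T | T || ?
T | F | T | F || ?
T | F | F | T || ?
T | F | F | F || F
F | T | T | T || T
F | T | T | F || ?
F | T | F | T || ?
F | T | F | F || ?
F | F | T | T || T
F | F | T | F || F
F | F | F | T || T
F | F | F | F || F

F, F, F, F, T, T

Row P=T, Q=F, R=T, S=T: ¬¬((¬(S ↔ R) ∨ P) ∨ ((Q → (R ∧ Q)) → P)) = T, (R ∨ (P ∨ (P ∨ R))) = T, so the formula = F.
Row P=T, Q=F, R=T, S=F: ¬¬((¬(S ↔ R) ∨ P) ∨ ((Q → (R ∧ Q)) → P)) = T, (R ∨ (P ∨ (P ∨ R))) = T, so the formula = F.
Row P=T, Q=F, R=F, S=T: ¬¬((¬(S ↔ R) ∨ P) ∨ ((Q → (R ∧ Q)) → P)) = T, (R ∨ (P ∨ (P ∨ R))) = T, so the formula = F.
Row P=F, Q=T, R=T, S=F: ¬¬((¬(S ↔ R) ∨ P) ∨ ((Q → (R ∧ Q)) → P)) = T, (R ∨ (P ∨ (P ∨ R))) = T, so the formula = F.
Row P=F, Q=T, R=F, S=T: ¬¬((¬(S ↔ R) ∨ P) ∨ ((Q → (R ∧ Q)) → P)) = T, (R ∨ (P ∨ (P ∨ R))) = F, so the formula = T.
Row P=F, Q=T, R=F, S=F: ¬¬((¬(S ↔ R) ∨ P) ∨ ((Q → (R ∧ Q)) → P)) = T, (R ∨ (P ∨ (P ∨ R))) = F, so the formula = T.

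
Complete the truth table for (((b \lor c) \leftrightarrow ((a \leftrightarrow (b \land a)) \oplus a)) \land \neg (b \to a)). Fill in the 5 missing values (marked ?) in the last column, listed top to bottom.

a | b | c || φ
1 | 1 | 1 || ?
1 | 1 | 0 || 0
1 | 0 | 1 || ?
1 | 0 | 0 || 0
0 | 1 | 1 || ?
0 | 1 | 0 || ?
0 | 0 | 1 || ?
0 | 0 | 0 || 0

0, 0, 1, 1, 0

Row a=1, b=1, c=1: ((b \lor c) \leftrightarrow ((a \leftrightarrow (b \land a)) \oplus a)) = 0, \neg (b \to a) = 0, so the formula = 0.
Row a=1, b=0, c=1: ((b \lor c) \leftrightarrow ((a \leftrightarrow (b \land a)) \oplus a)) = 1, \neg (b \to a) = 0, so the formula = 0.
Row a=0, b=1, c=1: ((b \lor c) \leftrightarrow ((a \leftrightarrow (b \land a)) \oplus a)) = 1, \neg (b \to a) = 1, so the formula = 1.
Row a=0, b=1, c=0: ((b \lor c) \leftrightarrow ((a \leftrightarrow (b \land a)) \oplus a)) = 1, \neg (b \to a) = 1, so the formula = 1.
Row a=0, b=0, c=1: ((b \lor c) \leftrightarrow ((a \leftrightarrow (b \land a)) \oplus a)) = 1, \neg (b \to a) = 0, so the formula = 0.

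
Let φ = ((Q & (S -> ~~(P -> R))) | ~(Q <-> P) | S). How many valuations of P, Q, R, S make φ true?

14

P | Q | R | S | (P -> R) | ~(P -> R) | ~~(P -> R) | (S -> ~~(P -> R)) | (Q & (S -> ~~(P -> R))) | (Q <-> P) | ~(Q <-> P) | φ
- | - | - | - | -------- | --------- | ---------- | ----------------- | ----------------------- | --------- | ---------- | -
F | F | F | F |    T     |     F     |     T      |         T         |            F            |     T     |     F      | F
F | F | F | T |    T     |     F     |     T      |         T         |            F            |     T     |     F      | T
F | F | T | F |    T     |     F     |     T      |         T         |            F            |     T     |     F      | F
F | F | T | T |    T     |     F     |     T      |         T         |            F            |     T     |     F      | T
F | T | F | F |    T     |     F     |     T      |         T         |            T            |     F     |     T      | T
F | T | F | T |    T     |     F     |     T      |         T         |            T            |     F     |     T      | T
F | T | T | F |    T     |     F     |     T      |         T         |            T            |     F     |     T      | T
F | T | T | T |    T     |     F     |     T      |         T         |            T            |     F     |     T      | T
T | F | F | F |    F     |     T     |     F      |         T         |            F            |     F     |     T      | T
T | F | F | T |    F     |     T     |     F      |         F         |            F            |     F     |     T      | T
T | F | T | F |    T     |     F     |     T      |         T         |            F            |     F     |     T      | T
T | F | T | T |    T     |     F     |     T      |         T         |            F            |     F     |     T      | T
T | T | F | F |    F     |     T     |     F      |         T         |            T            |     T     |     F      | T
T | T | F | T |    F     |     T     |     F      |         F         |            F            |     T     |     F      | T
T | T | T | F |    T     |     F     |     T      |         T         |            T            |     T     |     F      | T
T | T | T | T |    T     |     F     |     T      |         T         |            T            |     T     |     F      | T
The formula is true on 14 of the 16 rows.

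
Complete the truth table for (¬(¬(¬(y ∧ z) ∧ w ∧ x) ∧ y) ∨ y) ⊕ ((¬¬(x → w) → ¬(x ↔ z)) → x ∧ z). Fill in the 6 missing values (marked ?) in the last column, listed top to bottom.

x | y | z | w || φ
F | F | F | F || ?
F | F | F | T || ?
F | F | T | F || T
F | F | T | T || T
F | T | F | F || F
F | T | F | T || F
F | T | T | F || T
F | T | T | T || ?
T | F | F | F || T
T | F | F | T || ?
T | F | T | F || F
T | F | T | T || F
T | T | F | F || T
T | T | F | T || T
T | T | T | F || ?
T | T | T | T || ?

F, F, T, T, F, F

Row x=F, y=F, z=F, w=F: (¬(¬(¬(y ∧ z) ∧ w ∧ x) ∧ y) ∨ y) = T, ((¬¬(x → w) → ¬(x ↔ z)) → x ∧ z) = T, so the formula = F.
Row x=F, y=F, z=F, w=T: (¬(¬(¬(y ∧ z) ∧ w ∧ x) ∧ y) ∨ y) = T, ((¬¬(x → w) → ¬(x ↔ z)) → x ∧ z) = T, so the formula = F.
Row x=F, y=T, z=T, w=T: (¬(¬(¬(y ∧ z) ∧ w ∧ x) ∧ y) ∨ y) = T, ((¬¬(x → w) → ¬(x ↔ z)) → x ∧ z) = F, so the formula = T.
Row x=T, y=F, z=F, w=T: (¬(¬(¬(y ∧ z) ∧ w ∧ x) ∧ y) ∨ y) = T, ((¬¬(x → w) → ¬(x ↔ z)) → x ∧ z) = F, so the formula = T.
Row x=T, y=T, z=T, w=F: (¬(¬(¬(y ∧ z) ∧ w ∧ x) ∧ y) ∨ y) = T, ((¬¬(x → w) → ¬(x ↔ z)) → x ∧ z) = T, so the formula = F.
Row x=T, y=T, z=T, w=T: (¬(¬(¬(y ∧ z) ∧ w ∧ x) ∧ y) ∨ y) = T, ((¬¬(x → w) → ¬(x ↔ z)) → x ∧ z) = T, so the formula = F.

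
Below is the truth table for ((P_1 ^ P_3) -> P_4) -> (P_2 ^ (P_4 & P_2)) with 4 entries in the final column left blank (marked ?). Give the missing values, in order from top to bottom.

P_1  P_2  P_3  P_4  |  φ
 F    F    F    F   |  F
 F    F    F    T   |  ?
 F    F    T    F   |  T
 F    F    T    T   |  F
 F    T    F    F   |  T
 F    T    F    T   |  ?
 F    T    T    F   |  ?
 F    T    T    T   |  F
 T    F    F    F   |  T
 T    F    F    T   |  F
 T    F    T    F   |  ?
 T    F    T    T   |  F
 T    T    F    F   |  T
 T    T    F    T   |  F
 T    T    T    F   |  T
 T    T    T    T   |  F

F, F, T, F

Row P_1=F, P_2=F, P_3=F, P_4=T: ((P_1 ^ P_3) -> P_4) = T, (P_2 ^ (P_4 & P_2)) = F, so the formula = F.
Row P_1=F, P_2=T, P_3=F, P_4=T: ((P_1 ^ P_3) -> P_4) = T, (P_2 ^ (P_4 & P_2)) = F, so the formula = F.
Row P_1=F, P_2=T, P_3=T, P_4=F: ((P_1 ^ P_3) -> P_4) = F, (P_2 ^ (P_4 & P_2)) = T, so the formula = T.
Row P_1=T, P_2=F, P_3=T, P_4=F: ((P_1 ^ P_3) -> P_4) = T, (P_2 ^ (P_4 & P_2)) = F, so the formula = F.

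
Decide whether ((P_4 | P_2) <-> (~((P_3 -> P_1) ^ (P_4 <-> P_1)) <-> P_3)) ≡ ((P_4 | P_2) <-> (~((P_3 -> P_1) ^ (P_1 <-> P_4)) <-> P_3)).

 P_1  |  P_2  |  P_3  |  P_4  |   φ   |   ψ  
----- | ----- | ----- | ----- | ----- | -----
 True |  True |  True |  True |  True |  True
 True |  True |  True | False | False | False
 True |  True | False |  True | False | False
 True |  True | False | False |  True |  True
 True | False |  True |  True |  True |  True
 True | False |  True | False |  True |  True
 True | False | False |  True | False | False
 True | False | False | False | False | False
False |  True |  True |  True |  True |  True
False |  True |  True | False | False | False
False |  True | False |  True |  True |  True
False |  True | False | False | False | False
False | False |  True |  True |  True |  True
False | False |  True | False |  True |  True
False | False | False |  True |  True |  True
False | False | False | False |  True |  True
The columns for φ and ψ agree on every row, so they are logically equivalent.

equivalent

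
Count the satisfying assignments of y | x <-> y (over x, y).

3

x  y     ((y | x) <-> y)
1  1            1       
1  0            0       
0  1            1       
0  0            1       
The formula is true on 3 of the 4 rows.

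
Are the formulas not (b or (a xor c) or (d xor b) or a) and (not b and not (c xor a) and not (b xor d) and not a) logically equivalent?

a | b | c | d || φ | ψ
1 | 1 | 1 | 1 || 0 | 0
1 | 1 | 1 | 0 || 0 | 0
1 | 1 | 0 | 1 || 0 | 0
1 | 1 | 0 | 0 || 0 | 0
1 | 0 | 1 | 1 || 0 | 0
1 | 0 | 1 | 0 || 0 | 0
1 | 0 | 0 | 1 || 0 | 0
1 | 0 | 0 | 0 || 0 | 0
0 | 1 | 1 | 1 || 0 | 0
0 | 1 | 1 | 0 || 0 | 0
0 | 1 | 0 | 1 || 0 | 0
0 | 1 | 0 | 0 || 0 | 0
0 | 0 | 1 | 1 || 0 | 0
0 | 0 | 1 | 0 || 0 | 0
0 | 0 | 0 | 1 || 0 | 0
0 | 0 | 0 | 0 || 1 | 1
The columns for φ and ψ agree on every row, so they are logically equivalent.

equivalent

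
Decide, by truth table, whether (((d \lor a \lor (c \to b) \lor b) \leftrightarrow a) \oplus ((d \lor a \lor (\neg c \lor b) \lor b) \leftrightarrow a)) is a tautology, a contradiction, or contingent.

a | b | c | d || (c \to b) | \neg c | (\neg c \lor b) | φ
1 | 1 | 1 | 1 ||     1     |   0    |        1        | 0
1 | 1 | 1 | 0 ||     1     |   0    |        1        | 0
1 | 1 | 0 | 1 ||     1     |   1    |        1        | 0
1 | 1 | 0 | 0 ||     1     |   1    |        1        | 0
1 | 0 | 1 | 1 ||     0     |   0    |        0        | 0
1 | 0 | 1 | 0 ||     0     |   0    |        0        | 0
1 | 0 | 0 | 1 ||     1     |   1    |        1        | 0
1 | 0 | 0 | 0 ||     1     |   1    |        1        | 0
0 | 1 | 1 | 1 ||     1     |   0    |        1        | 0
0 | 1 | 1 | 0 ||     1     |   0    |        1        | 0
0 | 1 | 0 | 1 ||     1     |   1    |        1        | 0
0 | 1 | 0 | 0 ||     1     |   1    |        1        | 0
0 | 0 | 1 | 1 ||     0     |   0    |        0        | 0
0 | 0 | 1 | 0 ||     0     |   0    |        0        | 0
0 | 0 | 0 | 1 ||     1     |   1    |        1        | 0
0 | 0 | 0 | 0 ||     1     |   1    |        1        | 0
Every row is 0, so the formula is a contradiction.

contradiction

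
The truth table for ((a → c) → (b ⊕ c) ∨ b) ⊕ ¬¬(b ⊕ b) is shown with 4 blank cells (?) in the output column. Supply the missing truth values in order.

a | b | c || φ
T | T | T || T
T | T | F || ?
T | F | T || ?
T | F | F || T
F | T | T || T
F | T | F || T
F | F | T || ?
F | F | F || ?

Row a=T, b=T, c=F: ((a → c) → (b ⊕ c) ∨ b) = T, ¬¬(b ⊕ b) = F, so the formula = T.
Row a=T, b=F, c=T: ((a → c) → (b ⊕ c) ∨ b) = T, ¬¬(b ⊕ b) = F, so the formula = T.
Row a=F, b=F, c=T: ((a → c) → (b ⊕ c) ∨ b) = T, ¬¬(b ⊕ b) = F, so the formula = T.
Row a=F, b=F, c=F: ((a → c) → (b ⊕ c) ∨ b) = F, ¬¬(b ⊕ b) = F, so the formula = F.

T, T, T, F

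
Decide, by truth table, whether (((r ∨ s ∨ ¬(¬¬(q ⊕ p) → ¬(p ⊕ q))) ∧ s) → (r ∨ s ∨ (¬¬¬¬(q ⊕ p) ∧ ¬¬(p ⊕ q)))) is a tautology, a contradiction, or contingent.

tautology

p | q | r | s | (q ⊕ p) | ¬(q ⊕ p) | ¬¬(q ⊕ p) | (p ⊕ q) | ¬(p ⊕ q) | (¬¬(q ⊕ p) → ¬(p ⊕ q)) | ¬(¬¬(q ⊕ p) → ¬(p ⊕ q)) | ¬¬¬(q ⊕ p) | ¬¬¬¬(q ⊕ p) | ¬¬(p ⊕ q) | (¬¬¬¬(q ⊕ p) ∧ ¬¬(p ⊕ q)) | φ
- | - | - | - | ------- | -------- | --------- | ------- | -------- | ---------------------- | ----------------------- | ---------- | ----------- | --------- | ------------------------- | -
1 | 1 | 1 | 1 |    0    |    1     |     0     |    0    |    1     |           1            |            0            |     1      |      0      |     0     |             0             | 1
1 | 1 | 1 | 0 |    0    |    1     |     0     |    0    |    1     |           1            |            0            |     1      |      0      |     0     |             0             | 1
1 | 1 | 0 | 1 |    0    |    1     |     0     |    0    |    1     |           1            |            0            |     1      |      0      |     0     |             0             | 1
1 | 1 | 0 | 0 |    0    |    1     |     0     |    0    |    1     |           1            |            0            |     1      |      0      |     0     |             0             | 1
1 | 0 | 1 | 1 |    1    |    0     |     1     |    1    |    0     |           0            |            1            |     0      |      1      |     1     |             1             | 1
1 | 0 | 1 | 0 |    1    |    0     |     1     |    1    |    0     |           0            |            1            |     0      |      1      |     1     |             1             | 1
1 | 0 | 0 | 1 |    1    |    0     |     1     |    1    |    0     |           0            |            1            |     0      |      1      |     1     |             1             | 1
1 | 0 | 0 | 0 |    1    |    0     |     1     |    1    |    0     |           0            |            1            |     0      |      1      |     1     |             1             | 1
0 | 1 | 1 | 1 |    1    |    0     |     1     |    1    |    0     |           0            |            1            |     0      |      1      |     1     |             1             | 1
0 | 1 | 1 | 0 |    1    |    0     |     1     |    1    |    0     |           0            |            1            |     0      |      1      |     1     |             1             | 1
0 | 1 | 0 | 1 |    1    |    0     |     1     |    1    |    0     |           0            |            1            |     0      |      1      |     1     |             1             | 1
0 | 1 | 0 | 0 |    1    |    0     |     1     |    1    |    0     |           0            |            1            |     0      |      1      |     1     |             1             | 1
0 | 0 | 1 | 1 |    0    |    1     |     0     |    0    |    1     |           1            |            0            |     1      |      0      |     0     |             0             | 1
0 | 0 | 1 | 0 |    0    |    1     |     0     |    0    |    1     |           1            |            0            |     1      |      0      |     0     |             0             | 1
0 | 0 | 0 | 1 |    0    |    1     |     0     |    0    |    1     |           1            |            0            |     1      |      0      |     0     |             0             | 1
0 | 0 | 0 | 0 |    0    |    1     |     0     |    0    |    1     |           1            |            0            |     1      |      0      |     0     |             0             | 1
Every row is 1, so the formula is a tautology.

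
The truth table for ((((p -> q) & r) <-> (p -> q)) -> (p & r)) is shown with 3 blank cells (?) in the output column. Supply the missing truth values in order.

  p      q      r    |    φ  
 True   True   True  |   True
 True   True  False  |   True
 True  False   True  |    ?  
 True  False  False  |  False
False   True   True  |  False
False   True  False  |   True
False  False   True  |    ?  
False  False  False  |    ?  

True, False, True

Row p=True, q=False, r=True: (((p -> q) & r) <-> (p -> q)) = True, (p & r) = True, so the formula = True.
Row p=False, q=False, r=True: (((p -> q) & r) <-> (p -> q)) = True, (p & r) = False, so the formula = False.
Row p=False, q=False, r=False: (((p -> q) & r) <-> (p -> q)) = False, (p & r) = False, so the formula = True.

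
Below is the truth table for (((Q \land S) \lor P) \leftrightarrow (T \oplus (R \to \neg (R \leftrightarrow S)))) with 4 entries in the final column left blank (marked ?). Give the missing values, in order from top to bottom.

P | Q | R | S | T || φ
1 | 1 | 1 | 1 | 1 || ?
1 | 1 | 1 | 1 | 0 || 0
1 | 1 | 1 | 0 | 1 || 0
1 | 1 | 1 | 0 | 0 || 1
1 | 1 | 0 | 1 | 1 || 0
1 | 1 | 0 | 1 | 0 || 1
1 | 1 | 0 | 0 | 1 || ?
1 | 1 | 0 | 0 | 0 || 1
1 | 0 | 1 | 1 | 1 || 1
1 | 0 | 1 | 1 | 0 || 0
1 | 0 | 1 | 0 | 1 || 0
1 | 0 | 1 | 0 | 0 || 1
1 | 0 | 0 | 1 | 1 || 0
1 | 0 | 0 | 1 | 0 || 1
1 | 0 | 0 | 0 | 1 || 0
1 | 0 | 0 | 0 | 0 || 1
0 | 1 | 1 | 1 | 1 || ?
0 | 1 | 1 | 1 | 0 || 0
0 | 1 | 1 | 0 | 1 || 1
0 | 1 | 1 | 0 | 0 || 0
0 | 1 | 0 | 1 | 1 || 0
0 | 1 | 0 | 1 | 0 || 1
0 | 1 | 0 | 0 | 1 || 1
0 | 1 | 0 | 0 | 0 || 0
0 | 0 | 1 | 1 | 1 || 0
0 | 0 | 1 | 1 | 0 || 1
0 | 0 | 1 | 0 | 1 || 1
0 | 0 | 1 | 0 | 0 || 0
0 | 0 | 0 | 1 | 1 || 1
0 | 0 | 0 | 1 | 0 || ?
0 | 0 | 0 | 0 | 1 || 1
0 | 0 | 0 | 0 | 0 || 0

1, 0, 1, 0

Row P=1, Q=1, R=1, S=1, T=1: ((Q \land S) \lor P) = 1, (T \oplus (R \to \neg (R \leftrightarrow S))) = 1, so the formula = 1.
Row P=1, Q=1, R=0, S=0, T=1: ((Q \land S) \lor P) = 1, (T \oplus (R \to \neg (R \leftrightarrow S))) = 0, so the formula = 0.
Row P=0, Q=1, R=1, S=1, T=1: ((Q \land S) \lor P) = 1, (T \oplus (R \to \neg (R \leftrightarrow S))) = 1, so the formula = 1.
Row P=0, Q=0, R=0, S=1, T=0: ((Q \land S) \lor P) = 0, (T \oplus (R \to \neg (R \leftrightarrow S))) = 1, so the formula = 0.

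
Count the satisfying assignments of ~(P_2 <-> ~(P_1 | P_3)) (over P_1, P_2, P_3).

4

P_1  P_2  P_3     ~(P_2 <-> ~(P_1 | P_3))
 T    T    T                 T           
 T    T    F                 T           
 T    F    T                 F           
 T    F    F                 F           
 F    T    T                 T           
 F    T    F                 F           
 F    F    T                 F           
 F    F    F                 T           
The formula is true on 4 of the 8 rows.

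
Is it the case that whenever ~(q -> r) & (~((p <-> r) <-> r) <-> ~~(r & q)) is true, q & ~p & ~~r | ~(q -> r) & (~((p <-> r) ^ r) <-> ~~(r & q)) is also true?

p | q | r | φ | ψ
- | - | - | - | -
T | T | T | F | F
T | T | F | T | F
T | F | T | F | F
T | F | F | F | F
F | T | T | F | T
F | T | F | F | T
F | F | T | F | F
F | F | F | F | F
At p=T, q=T, r=F we have φ true but ψ false, so φ does not entail ψ.

no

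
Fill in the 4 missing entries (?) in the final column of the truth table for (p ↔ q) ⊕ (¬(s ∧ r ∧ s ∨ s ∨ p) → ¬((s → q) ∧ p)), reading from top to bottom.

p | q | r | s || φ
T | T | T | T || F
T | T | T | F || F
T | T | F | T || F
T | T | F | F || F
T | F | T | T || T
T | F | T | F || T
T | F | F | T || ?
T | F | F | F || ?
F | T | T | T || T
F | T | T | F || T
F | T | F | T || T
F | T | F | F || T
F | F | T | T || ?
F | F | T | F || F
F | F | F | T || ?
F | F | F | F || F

T, T, F, F

Row p=T, q=F, r=F, s=T: (p ↔ q) = F, (¬(s ∧ r ∧ s ∨ s ∨ p) → ¬((s → q) ∧ p)) = T, so the formula = T.
Row p=T, q=F, r=F, s=F: (p ↔ q) = F, (¬(s ∧ r ∧ s ∨ s ∨ p) → ¬((s → q) ∧ p)) = T, so the formula = T.
Row p=F, q=F, r=T, s=T: (p ↔ q) = T, (¬(s ∧ r ∧ s ∨ s ∨ p) → ¬((s → q) ∧ p)) = T, so the formula = F.
Row p=F, q=F, r=F, s=T: (p ↔ q) = T, (¬(s ∧ r ∧ s ∨ s ∨ p) → ¬((s → q) ∧ p)) = T, so the formula = F.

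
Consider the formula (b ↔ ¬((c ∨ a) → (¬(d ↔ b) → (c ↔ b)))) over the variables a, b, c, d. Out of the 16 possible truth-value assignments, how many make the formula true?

a | b | c | d || (c ∨ a) | (d ↔ b) | ¬(d ↔ b) | (c ↔ b) | (¬(d ↔ b) → (c ↔ b)) | φ
1 | 1 | 1 | 1 ||    1    |    1    |    0     |    1    |          1           | 0
1 | 1 | 1 | 0 ||    1    |    0    |    1     |    1    |          1           | 0
1 | 1 | 0 | 1 ||    1    |    1    |    0     |    0    |          1           | 0
1 | 1 | 0 | 0 ||    1    |    0    |    1     |    0    |          0           | 1
1 | 0 | 1 | 1 ||    1    |    0    |    1     |    0    |          0           | 0
1 | 0 | 1 | 0 ||    1    |    1    |    0     |    0    |          1           | 1
1 | 0 | 0 | 1 ||    1    |    0    |    1     |    1    |          1           | 1
1 | 0 | 0 | 0 ||    1    |    1    |    0     |    1    |          1           | 1
0 | 1 | 1 | 1 ||    1    |    1    |    0     |    1    |          1           | 0
0 | 1 | 1 | 0 ||    1    |    0    |    1     |    1    |          1           | 0
0 | 1 | 0 | 1 ||    0    |    1    |    0     |    0    |          1           | 0
0 | 1 | 0 | 0 ||    0    |    0    |    1     |    0    |          0           | 0
0 | 0 | 1 | 1 ||    1    |    0    |    1     |    0    |          0           | 0
0 | 0 | 1 | 0 ||    1    |    1    |    0     |    0    |          1           | 1
0 | 0 | 0 | 1 ||    0    |    0    |    1     |    1    |          1           | 1
0 | 0 | 0 | 0 ||    0    |    1    |    0     |    1    |          1           | 1
The formula is true on 7 of the 16 rows.

7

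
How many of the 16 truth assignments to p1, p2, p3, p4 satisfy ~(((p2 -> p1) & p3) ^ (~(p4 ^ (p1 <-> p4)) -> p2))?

6

p1  p2  p3  p4  |  (p2 -> p1)  ((p2 -> p1) & p3)  (p1 <-> p4)  (p4 ^ (p1 <-> p4))  ~(p4 ^ (p1 <-> p4))  (~(p4 ^ (p1 <-> p4)) -> p2)  φ
F   F   F   F   |      T               F               T               T                    F                        T               F
F   F   F   T   |      T               F               F               T                    F                        T               F
F   F   T   F   |      T               T               T               T                    F                        T               T
F   F   T   T   |      T               T               F               T                    F                        T               T
F   T   F   F   |      F               F               T               T                    F                        T               F
F   T   F   T   |      F               F               F               T                    F                        T               F
F   T   T   F   |      F               F               T               T                    F                        T               F
F   T   T   T   |      F               F               F               T                    F                        T               F
T   F   F   F   |      T               F               F               F                    T                        F               T
T   F   F   T   |      T               F               T               F                    T                        F               T
T   F   T   F   |      T               T               F               F                    T                        F               F
T   F   T   T   |      T               T               T               F                    T                        F               F
T   T   F   F   |      T               F               F               F                    T                        T               F
T   T   F   T   |      T               F               T               F                    T                        T               F
T   T   T   F   |      T               T               F               F                    T                        T               T
T   T   T   T   |      T               T               T               F                    T                        T               T
The formula is true on 6 of the 16 rows.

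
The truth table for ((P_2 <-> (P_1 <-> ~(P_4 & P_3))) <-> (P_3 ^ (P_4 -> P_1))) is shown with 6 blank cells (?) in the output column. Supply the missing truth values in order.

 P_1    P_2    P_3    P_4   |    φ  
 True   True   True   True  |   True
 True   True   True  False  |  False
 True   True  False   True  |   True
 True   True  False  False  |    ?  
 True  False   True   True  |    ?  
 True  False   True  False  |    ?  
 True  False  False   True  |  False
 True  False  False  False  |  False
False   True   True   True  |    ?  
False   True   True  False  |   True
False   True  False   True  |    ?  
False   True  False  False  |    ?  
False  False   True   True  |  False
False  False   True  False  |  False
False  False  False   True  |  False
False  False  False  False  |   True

True, False, True, True, True, False

Row P_1=True, P_2=True, P_3=False, P_4=False: (P_2 <-> (P_1 <-> ~(P_4 & P_3))) = True, (P_3 ^ (P_4 -> P_1)) = True, so the formula = True.
Row P_1=True, P_2=False, P_3=True, P_4=True: (P_2 <-> (P_1 <-> ~(P_4 & P_3))) = True, (P_3 ^ (P_4 -> P_1)) = False, so the formula = False.
Row P_1=True, P_2=False, P_3=True, P_4=False: (P_2 <-> (P_1 <-> ~(P_4 & P_3))) = False, (P_3 ^ (P_4 -> P_1)) = False, so the formula = True.
Row P_1=False, P_2=True, P_3=True, P_4=True: (P_2 <-> (P_1 <-> ~(P_4 & P_3))) = True, (P_3 ^ (P_4 -> P_1)) = True, so the formula = True.
Row P_1=False, P_2=True, P_3=False, P_4=True: (P_2 <-> (P_1 <-> ~(P_4 & P_3))) = False, (P_3 ^ (P_4 -> P_1)) = False, so the formula = True.
Row P_1=False, P_2=True, P_3=False, P_4=False: (P_2 <-> (P_1 <-> ~(P_4 & P_3))) = False, (P_3 ^ (P_4 -> P_1)) = True, so the formula = False.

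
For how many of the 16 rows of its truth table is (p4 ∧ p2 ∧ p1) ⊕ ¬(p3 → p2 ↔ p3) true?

12

p1  p2  p3  p4  |  (p4 ∧ p2 ∧ p1)  (p3 → p2)  ((p3 → p2) ↔ p3)  ¬((p3 → p2) ↔ p3)  φ
T   T   T   T   |        T             T             T                  F          T
T   T   T   F   |        F             T             T                  F          F
T   T   F   T   |        T             T             F                  T          F
T   T   F   F   |        F             T             F                  T          T
T   F   T   T   |        F             F             F                  T          T
T   F   T   F   |        F             F             F                  T          T
T   F   F   T   |        F             T             F                  T          T
T   F   F   F   |        F             T             F                  T          T
F   T   T   T   |        F             T             T                  F          F
F   T   T   F   |        F             T             T                  F          F
F   T   F   T   |        F             T             F                  T          T
F   T   F   F   |        F             T             F                  T          T
F   F   T   T   |        F             F             F                  T          T
F   F   T   F   |        F             F             F                  T          T
F   F   F   T   |        F             T             F                  T          T
F   F   F   F   |        F             T             F                  T          T
The formula is true on 12 of the 16 rows.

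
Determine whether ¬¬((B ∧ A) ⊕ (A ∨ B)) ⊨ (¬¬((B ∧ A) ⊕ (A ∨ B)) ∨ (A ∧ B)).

A  B  |  φ  ψ
F  F  |  F  F
F  T  |  T  T
T  F  |  T  T
T  T  |  F  T
In every row where φ is true, ψ is also true, so φ ⊨ ψ.

yes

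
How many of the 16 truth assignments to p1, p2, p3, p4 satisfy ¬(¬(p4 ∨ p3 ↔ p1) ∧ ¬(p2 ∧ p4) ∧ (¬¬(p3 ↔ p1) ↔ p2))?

p1  p2  p3  p4  |  φ
F   F   F   F   |  T
F   F   F   T   |  T
F   F   T   F   |  F
F   F   T   T   |  F
F   T   F   F   |  T
F   T   F   T   |  T
F   T   T   F   |  T
F   T   T   T   |  T
T   F   F   F   |  F
T   F   F   T   |  T
T   F   T   F   |  T
T   F   T   T   |  T
T   T   F   F   |  T
T   T   F   T   |  T
T   T   T   F   |  T
T   T   T   T   |  T
The formula is true on 13 of the 16 rows.

13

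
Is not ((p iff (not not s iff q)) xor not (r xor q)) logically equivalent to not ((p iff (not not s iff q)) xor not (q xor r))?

p | q | r | s | φ | ψ
- | - | - | - | - | -
1 | 1 | 1 | 1 | 1 | 1
1 | 1 | 1 | 0 | 0 | 0
1 | 1 | 0 | 1 | 0 | 0
1 | 1 | 0 | 0 | 1 | 1
1 | 0 | 1 | 1 | 1 | 1
1 | 0 | 1 | 0 | 0 | 0
1 | 0 | 0 | 1 | 0 | 0
1 | 0 | 0 | 0 | 1 | 1
0 | 1 | 1 | 1 | 0 | 0
0 | 1 | 1 | 0 | 1 | 1
0 | 1 | 0 | 1 | 1 | 1
0 | 1 | 0 | 0 | 0 | 0
0 | 0 | 1 | 1 | 0 | 0
0 | 0 | 1 | 0 | 1 | 1
0 | 0 | 0 | 1 | 1 | 1
0 | 0 | 0 | 0 | 0 | 0
The columns for φ and ψ agree on every row, so they are logically equivalent.

equivalent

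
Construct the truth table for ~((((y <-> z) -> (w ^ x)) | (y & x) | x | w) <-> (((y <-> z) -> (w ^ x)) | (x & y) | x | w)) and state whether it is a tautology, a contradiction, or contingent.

x | y | z | w || φ
F | F | F | F || F
F | F | F | T || F
F | F | T | F || F
F | F | T | T || F
F | T | F | F || F
F | T | F | T || F
F | T | T | F || F
F | T | T | T || F
T | F | F | F || F
T | F | F | T || F
T | F | T | F || F
T | F | T | T || F
T | T | F | F || F
T | T | F | T || F
T | T | T | F || F
T | T | T | T || F
Every row is F, so the formula is a contradiction.

contradiction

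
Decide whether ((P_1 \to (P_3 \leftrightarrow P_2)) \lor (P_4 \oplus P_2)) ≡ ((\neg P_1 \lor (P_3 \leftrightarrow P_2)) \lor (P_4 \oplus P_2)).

 P_1    P_2    P_3    P_4   |    φ      ψ  
 True   True   True   True  |   True   True
 True   True   True  False  |   True   True
 True   True  False   True  |  False  False
 True   True  False  False  |   True   True
 True  False   True   True  |   True   True
 True  False   True  False  |  False  False
 True  False  False   True  |   True   True
 True  False  False  False  |   True   True
False   True   True   True  |   True   True
False   True   True  False  |   True   True
False   True  False   True  |   True   True
False   True  False  False  |   True   True
False  False   True   True  |   True   True
False  False   True  False  |   True   True
False  False  False   True  |   True   True
False  False  False  False  |   True   True
The columns for φ and ψ agree on every row, so they are logically equivalent.

equivalent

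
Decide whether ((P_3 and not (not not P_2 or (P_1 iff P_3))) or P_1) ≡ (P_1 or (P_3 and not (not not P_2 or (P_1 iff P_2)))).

P_1 | P_2 | P_3 | φ | ψ
--- | --- | --- | - | -
 F  |  F  |  F  | F | F
 F  |  F  |  T  | T | F
 F  |  T  |  F  | F | F
 F  |  T  |  T  | F | F
 T  |  F  |  F  | T | T
 T  |  F  |  T  | T | T
 T  |  T  |  F  | T | T
 T  |  T  |  T  | T | T
The columns differ at P_1=F, P_2=F, P_3=T (φ=T, ψ=F), so they are not equivalent.

not equivalent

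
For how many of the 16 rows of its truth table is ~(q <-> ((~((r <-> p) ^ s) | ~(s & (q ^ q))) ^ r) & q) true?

4

p | q | r | s | φ
- | - | - | - | -
T | T | T | T | T
T | T | T | F | T
T | T | F | T | F
T | T | F | F | F
T | F | T | T | F
T | F | T | F | F
T | F | F | T | F
T | F | F | F | F
F | T | T | T | T
F | T | T | F | T
F | T | F | T | F
F | T | F | F | F
F | F | T | T | F
F | F | T | F | F
F | F | F | T | F
F | F | F | F | F
The formula is true on 4 of the 16 rows.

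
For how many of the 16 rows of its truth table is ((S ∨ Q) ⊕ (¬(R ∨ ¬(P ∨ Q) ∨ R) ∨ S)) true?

P | Q | R | S || (S ∨ Q) | (P ∨ Q) | ¬(P ∨ Q) | (R ∨ ¬(P ∨ Q) ∨ R) | ¬(R ∨ ¬(P ∨ Q) ∨ R) | (¬(R ∨ ¬(P ∨ Q) ∨ R) ∨ S) | φ
F | F | F | F ||    F    |    F    |    T     |         T          |          F          |             F             | F
F | F | F | T ||    T    |    F    |    T     |         T          |          F          |             T             | F
F | F | T | F ||    F    |    F    |    T     |         T          |          F          |             F             | F
F | F | T | T ||    T    |    F    |    T     |         T          |          F          |             T             | F
F | T | F | F ||    T    |    T    |    F     |         F          |          T          |             T             | F
F | T | F | T ||    T    |    T    |    F     |         F          |          T          |             T             | F
F | T | T | F ||    T    |    T    |    F     |         T          |          F          |             F             | T
F | T | T | T ||    T    |    T    |    F     |         T          |          F          |             T             | F
T | F | F | F ||    F    |    T    |    F     |         F          |          T          |             T             | T
T | F | F | T ||    T    |    T    |    F     |         F          |          T          |             T             | F
T | F | T | F ||    F    |    T    |    F     |         T          |          F          |             F             | F
T | F | T | T ||    T    |    T    |    F     |         T          |          F          |             T             | F
T | T | F | F ||    T    |    T    |    F     |         F          |          T          |             T             | F
T | T | F | T ||    T    |    T    |    F     |         F          |          T          |             T             | F
T | T | T | F ||    T    |    T    |    F     |         T          |          F          |             F             | T
T | T | T | T ||    T    |    T    |    F     |         T          |          F          |             T             | F
The formula is true on 3 of the 16 rows.

3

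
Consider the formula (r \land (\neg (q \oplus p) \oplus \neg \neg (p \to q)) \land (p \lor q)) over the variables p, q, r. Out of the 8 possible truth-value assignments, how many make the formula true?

1

p | q | r | (q \oplus p) | \neg (q \oplus p) | (p \to q) | \neg (p \to q) | \neg \neg (p \to q) | (p \lor q) | φ
- | - | - | ------------ | ----------------- | --------- | -------------- | ------------------- | ---------- | -
T | T | T |      F       |         T         |     T     |       F        |          T          |     T      | F
T | T | F |      F       |         T         |     T     |       F        |          T          |     T      | F
T | F | T |      T       |         F         |     F     |       T        |          F          |     T      | F
T | F | F |      T       |         F         |     F     |       T        |          F          |     T      | F
F | T | T |      T       |         F         |     T     |       F        |          T          |     T      | T
F | T | F |      T       |         F         |     T     |       F        |          T          |     T      | F
F | F | T |      F       |         T         |     T     |       F        |          T          |     F      | F
F | F | F |      F       |         T         |     T     |       F        |          T          |     F      | F
The formula is true on 1 of the 8 rows.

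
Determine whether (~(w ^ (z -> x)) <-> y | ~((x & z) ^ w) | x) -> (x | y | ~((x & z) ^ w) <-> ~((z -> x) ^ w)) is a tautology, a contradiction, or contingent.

tautology

x | y | z | w | φ
- | - | - | - | -
T | T | T | T | T
T | T | T | F | T
T | T | F | T | T
T | T | F | F | T
T | F | T | T | T
T | F | T | F | T
T | F | F | T | T
T | F | F | F | T
F | T | T | T | T
F | T | T | F | T
F | T | F | T | T
F | T | F | F | T
F | F | T | T | T
F | F | T | F | T
F | F | F | T | T
F | F | F | F | T
Every row is T, so the formula is a tautology.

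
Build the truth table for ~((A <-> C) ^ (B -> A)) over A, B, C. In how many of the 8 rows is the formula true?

  A      B      C    |  (A <-> C)  (B -> A)  ((A <-> C) ^ (B -> A))  ~((A <-> C) ^ (B -> A))
 True   True   True  |     True      True            False                     True         
 True   True  False  |    False      True             True                    False         
 True  False   True  |     True      True            False                     True         
 True  False  False  |    False      True             True                    False         
False   True   True  |    False     False            False                     True         
False   True  False  |     True     False             True                    False         
False  False   True  |    False      True             True                    False         
False  False  False  |     True      True            False                     True         
The formula is true on 4 of the 8 rows.

4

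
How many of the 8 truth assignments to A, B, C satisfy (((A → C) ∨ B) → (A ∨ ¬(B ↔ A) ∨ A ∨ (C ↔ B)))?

7

A | B | C || (A → C) | ((A → C) ∨ B) | (B ↔ A) | ¬(B ↔ A) | (C ↔ B) | (A ∨ ¬(B ↔ A) ∨ A ∨ (C ↔ B)) | φ
T | T | T ||    T    |       T       |    T    |    F     |    T    |              T               | T
T | T | F ||    F    |       T       |    T    |    F     |    F    |              T               | T
T | F | T ||    T    |       T       |    F    |    T     |    F    |              T               | T
T | F | F ||    F    |       F       |    F    |    T     |    T    |              T               | T
F | T | T ||    T    |       T       |    F    |    T     |    T    |              T               | T
F | T | F ||    T    |       T       |    F    |    T     |    F    |              T               | T
F | F | T ||    T    |       T       |    T    |    F     |    F    |              F               | F
F | F | F ||    T    |       T       |    T    |    F     |    T    |              T               | T
The formula is true on 7 of the 8 rows.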